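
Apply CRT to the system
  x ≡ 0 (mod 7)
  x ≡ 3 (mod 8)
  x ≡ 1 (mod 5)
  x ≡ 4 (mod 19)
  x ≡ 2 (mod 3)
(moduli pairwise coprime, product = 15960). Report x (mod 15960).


Product of moduli M = 7 · 8 · 5 · 19 · 3 = 15960.
Merge one congruence at a time:
  Start: x ≡ 0 (mod 7).
  Combine with x ≡ 3 (mod 8); new modulus lcm = 56.
    Write x = 0 + 7·t and substitute into x ≡ 3 (mod 8): 7·t ≡ 3 − 0 = 3 (mod 8).
    The inverse of 7 mod 8 is 7 (since 7·7 = 49 = 6·8 + 1), so t ≡ 7·3 = 21 ≡ 5 (mod 8).
    Then x = 0 + 7·5 = 35, valid modulo lcm(7, 8) = 56: x ≡ 35 (mod 56).
  Combine with x ≡ 1 (mod 5); new modulus lcm = 280.
    Write x = 35 + 56·t and substitute into x ≡ 1 (mod 5): 56·t ≡ 1 − 35 = -34 (mod 5).
    Reduce coefficients mod 5: 1·t ≡ 1 (mod 5).
    So t ≡ 1 (mod 5).
    Then x = 35 + 56·1 = 91, valid modulo lcm(56, 5) = 280: x ≡ 91 (mod 280).
  Combine with x ≡ 4 (mod 19); new modulus lcm = 5320.
    Write x = 91 + 280·t and substitute into x ≡ 4 (mod 19): 280·t ≡ 4 − 91 = -87 (mod 19).
    Reduce coefficients mod 19: 14·t ≡ 8 (mod 19).
    The inverse of 14 mod 19 is 15 (since 14·15 = 210 = 11·19 + 1), so t ≡ 15·8 = 120 ≡ 6 (mod 19).
    Then x = 91 + 280·6 = 1771, valid modulo lcm(280, 19) = 5320: x ≡ 1771 (mod 5320).
  Combine with x ≡ 2 (mod 3); new modulus lcm = 15960.
    Write x = 1771 + 5320·t and substitute into x ≡ 2 (mod 3): 5320·t ≡ 2 − 1771 = -1769 (mod 3).
    Reduce coefficients mod 3: 1·t ≡ 1 (mod 3).
    So t ≡ 1 (mod 3).
    Then x = 1771 + 5320·1 = 7091, valid modulo lcm(5320, 3) = 15960: x ≡ 7091 (mod 15960).
Verify against each original: 7091 mod 7 = 0, 7091 mod 8 = 3, 7091 mod 5 = 1, 7091 mod 19 = 4, 7091 mod 3 = 2.

x ≡ 7091 (mod 15960).


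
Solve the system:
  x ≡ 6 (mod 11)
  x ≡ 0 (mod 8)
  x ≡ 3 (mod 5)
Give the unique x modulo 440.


Moduli 11, 8, 5 are pairwise coprime; by CRT there is a unique solution modulo M = 11 · 8 · 5 = 440.
Solve pairwise, accumulating the modulus:
  Start with x ≡ 6 (mod 11).
  Combine with x ≡ 0 (mod 8): since gcd(11, 8) = 1, we get a unique residue mod 88.
    Write x = 6 + 11·t and substitute into x ≡ 0 (mod 8): 11·t ≡ 0 − 6 = -6 (mod 8).
    Reduce coefficients mod 8: 3·t ≡ 2 (mod 8).
    The inverse of 3 mod 8 is 3 (since 3·3 = 9 = 1·8 + 1), so t ≡ 3·2 = 6 ≡ 6 (mod 8).
    Then x = 6 + 11·6 = 72, valid modulo lcm(11, 8) = 88: x ≡ 72 (mod 88).
  Combine with x ≡ 3 (mod 5): since gcd(88, 5) = 1, we get a unique residue mod 440.
    Write x = 72 + 88·t and substitute into x ≡ 3 (mod 5): 88·t ≡ 3 − 72 = -69 (mod 5).
    Reduce coefficients mod 5: 3·t ≡ 1 (mod 5).
    The inverse of 3 mod 5 is 2 (since 3·2 = 6 = 1·5 + 1), so t ≡ 2·1 = 2 ≡ 2 (mod 5).
    Then x = 72 + 88·2 = 248, valid modulo lcm(88, 5) = 440: x ≡ 248 (mod 440).
Verify: 248 mod 11 = 6 ✓, 248 mod 8 = 0 ✓, 248 mod 5 = 3 ✓.

x ≡ 248 (mod 440).


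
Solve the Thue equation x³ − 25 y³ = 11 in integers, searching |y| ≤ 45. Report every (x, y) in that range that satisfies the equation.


The equation is x³ - 25y³ = 11. For fixed y, x³ = 25·y³ + 11, so a solution requires the RHS to be a perfect cube.
Strategy: iterate y from -45 to 45, compute RHS = 25·y³ + 11, and check whether it is a (positive or negative) perfect cube.
Check small values of y:
  y = 0: RHS = 11 is not a perfect cube.
  y = 1: RHS = 36 is not a perfect cube.
  y = -1: RHS = -14 is not a perfect cube.
  y = 2: RHS = 211 is not a perfect cube.
  y = -2: RHS = -189 is not a perfect cube.
  y = 3: RHS = 686 is not a perfect cube.
  y = -3: RHS = -664 is not a perfect cube.
Continuing the search up to |y| = 45 finds no solutions either.
No (x, y) in the scanned range satisfies the equation.

No integer solutions with |y| ≤ 45.


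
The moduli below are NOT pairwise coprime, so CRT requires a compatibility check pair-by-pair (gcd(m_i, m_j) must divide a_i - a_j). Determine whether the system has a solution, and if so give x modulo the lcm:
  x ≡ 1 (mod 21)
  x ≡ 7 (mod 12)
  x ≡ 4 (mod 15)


Moduli 21, 12, 15 are not pairwise coprime, so CRT works modulo lcm(m_i) when all pairwise compatibility conditions hold.
Pairwise compatibility: gcd(m_i, m_j) must divide a_i - a_j for every pair.
Merge one congruence at a time:
  Start: x ≡ 1 (mod 21).
  Combine with x ≡ 7 (mod 12): gcd(21, 12) = 3; 7 - 1 = 6, which IS divisible by 3, so compatible.
    Write x = 1 + 21·t and substitute into x ≡ 7 (mod 12): 21·t ≡ 7 − 1 = 6 (mod 12).
    Divide the congruence (and modulus) by g = 3: 7·t ≡ 2 (mod 4).
    Reduce coefficients mod 4: 3·t ≡ 2 (mod 4).
    The inverse of 3 mod 4 is 3 (since 3·3 = 9 = 2·4 + 1), so t ≡ 3·2 = 6 ≡ 2 (mod 4).
    Then x = 1 + 21·2 = 43, valid modulo lcm(21, 12) = 84: x ≡ 43 (mod 84).
  Combine with x ≡ 4 (mod 15): gcd(84, 15) = 3; 4 - 43 = -39, which IS divisible by 3, so compatible.
    Write x = 43 + 84·t and substitute into x ≡ 4 (mod 15): 84·t ≡ 4 − 43 = -39 (mod 15).
    Divide the congruence (and modulus) by g = 3: 28·t ≡ -13 (mod 5).
    Reduce coefficients mod 5: 3·t ≡ 2 (mod 5).
    The inverse of 3 mod 5 is 2 (since 3·2 = 6 = 1·5 + 1), so t ≡ 2·2 = 4 ≡ 4 (mod 5).
    Then x = 43 + 84·4 = 379, valid modulo lcm(84, 15) = 420: x ≡ 379 (mod 420).
Verify: 379 mod 21 = 1, 379 mod 12 = 7, 379 mod 15 = 4.

x ≡ 379 (mod 420).


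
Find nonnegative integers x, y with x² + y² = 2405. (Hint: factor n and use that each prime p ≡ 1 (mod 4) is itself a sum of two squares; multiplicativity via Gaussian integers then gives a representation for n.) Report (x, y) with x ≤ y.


Step 1: Factor n = 2405 = 5 · 13 · 37.
Step 2: Check the mod-4 condition on each prime factor: 5 ≡ 1 (mod 4), exponent 1; 13 ≡ 1 (mod 4), exponent 1; 37 ≡ 1 (mod 4), exponent 1.
All primes ≡ 3 (mod 4) appear to even exponent (or don't appear), so by the two-squares theorem n IS expressible as a sum of two squares.
Step 3: Build a representation. Here n = 5 · 13 · 37 is a product of primes ≡ 1 (mod 4). Each prime p ≡ 1 (mod 4) is itself a sum of two squares; find a² by testing p − a² for a perfect square:
  5: 5 − 1² = 4 = 2² ⇒ 5 = 1² + 2².
  13: 13 − 1² = 12, 13 − 2² = 9 = 3² ⇒ 13 = 2² + 3².
  37: 37 − 1² = 36 = 6² ⇒ 37 = 1² + 6².
  Combine using the Brahmagupta–Fibonacci identity (a² + b²)(c² + d²) = (ac − bd)² + (ad + bc)² = (ac + bd)² + (ad − bc)²:
  5 · 13 = 65: from (1² + 2²)(2² + 3²), take (1·2 − 2·3, 1·3 + 2·2) = (2 − 6, 3 + 4) = (-4, 7); dropping signs (only squares matter) gives (4, 7); check 4² + 7² = 16 + 49 = 65 ✓.
  65 · 37 = 2405: from (4² + 7²)(1² + 6²), take (4·1 − 7·6, 4·6 + 7·1) = (4 − 42, 24 + 7) = (-38, 31); dropping signs (only squares matter) gives (38, 31); check 38² + 31² = 1444 + 961 = 2405 ✓.
Step 4: Order so x ≤ y and verify: 31² + 38² = 961 + 1444 = 2405 = n. ✓

n = 2405 = 31² + 38² (one valid representation with x ≤ y).


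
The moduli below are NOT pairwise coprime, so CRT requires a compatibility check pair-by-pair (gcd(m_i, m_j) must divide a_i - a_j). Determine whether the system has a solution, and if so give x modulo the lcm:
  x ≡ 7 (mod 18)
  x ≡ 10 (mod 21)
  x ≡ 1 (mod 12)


Moduli 18, 21, 12 are not pairwise coprime, so CRT works modulo lcm(m_i) when all pairwise compatibility conditions hold.
Pairwise compatibility: gcd(m_i, m_j) must divide a_i - a_j for every pair.
Merge one congruence at a time:
  Start: x ≡ 7 (mod 18).
  Combine with x ≡ 10 (mod 21): gcd(18, 21) = 3; 10 - 7 = 3, which IS divisible by 3, so compatible.
    Write x = 7 + 18·t and substitute into x ≡ 10 (mod 21): 18·t ≡ 10 − 7 = 3 (mod 21).
    Divide the congruence (and modulus) by g = 3: 6·t ≡ 1 (mod 7).
    The inverse of 6 mod 7 is 6 (since 6·6 = 36 = 5·7 + 1), so t ≡ 6·1 = 6 ≡ 6 (mod 7).
    Then x = 7 + 18·6 = 115, valid modulo lcm(18, 21) = 126: x ≡ 115 (mod 126).
  Combine with x ≡ 1 (mod 12): gcd(126, 12) = 6; 1 - 115 = -114, which IS divisible by 6, so compatible.
    Write x = 115 + 126·t and substitute into x ≡ 1 (mod 12): 126·t ≡ 1 − 115 = -114 (mod 12).
    Divide the congruence (and modulus) by g = 6: 21·t ≡ -19 (mod 2).
    Reduce coefficients mod 2: 1·t ≡ 1 (mod 2).
    So t ≡ 1 (mod 2).
    Then x = 115 + 126·1 = 241, valid modulo lcm(126, 12) = 252: x ≡ 241 (mod 252).
Verify: 241 mod 18 = 7, 241 mod 21 = 10, 241 mod 12 = 1.

x ≡ 241 (mod 252).


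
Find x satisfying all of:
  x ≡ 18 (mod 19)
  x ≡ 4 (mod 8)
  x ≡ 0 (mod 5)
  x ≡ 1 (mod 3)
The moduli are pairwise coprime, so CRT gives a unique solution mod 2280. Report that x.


Product of moduli M = 19 · 8 · 5 · 3 = 2280.
Merge one congruence at a time:
  Start: x ≡ 18 (mod 19).
  Combine with x ≡ 4 (mod 8); new modulus lcm = 152.
    Write x = 18 + 19·t and substitute into x ≡ 4 (mod 8): 19·t ≡ 4 − 18 = -14 (mod 8).
    Reduce coefficients mod 8: 3·t ≡ 2 (mod 8).
    The inverse of 3 mod 8 is 3 (since 3·3 = 9 = 1·8 + 1), so t ≡ 3·2 = 6 ≡ 6 (mod 8).
    Then x = 18 + 19·6 = 132, valid modulo lcm(19, 8) = 152: x ≡ 132 (mod 152).
  Combine with x ≡ 0 (mod 5); new modulus lcm = 760.
    Write x = 132 + 152·t and substitute into x ≡ 0 (mod 5): 152·t ≡ 0 − 132 = -132 (mod 5).
    Reduce coefficients mod 5: 2·t ≡ 3 (mod 5).
    The inverse of 2 mod 5 is 3 (since 2·3 = 6 = 1·5 + 1), so t ≡ 3·3 = 9 ≡ 4 (mod 5).
    Then x = 132 + 152·4 = 740, valid modulo lcm(152, 5) = 760: x ≡ 740 (mod 760).
  Combine with x ≡ 1 (mod 3); new modulus lcm = 2280.
    Write x = 740 + 760·t and substitute into x ≡ 1 (mod 3): 760·t ≡ 1 − 740 = -739 (mod 3).
    Reduce coefficients mod 3: 1·t ≡ 2 (mod 3).
    So t ≡ 2 (mod 3).
    Then x = 740 + 760·2 = 2260, valid modulo lcm(760, 3) = 2280: x ≡ 2260 (mod 2280).
Verify against each original: 2260 mod 19 = 18, 2260 mod 8 = 4, 2260 mod 5 = 0, 2260 mod 3 = 1.

x ≡ 2260 (mod 2280).


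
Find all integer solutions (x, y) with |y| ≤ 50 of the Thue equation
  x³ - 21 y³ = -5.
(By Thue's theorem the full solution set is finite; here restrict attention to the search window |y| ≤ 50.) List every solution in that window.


The equation is x³ - 21y³ = -5. For fixed y, x³ = 21·y³ − 5, so a solution requires the RHS to be a perfect cube.
Strategy: iterate y from -50 to 50, compute RHS = 21·y³ − 5, and check whether it is a (positive or negative) perfect cube.
Check small values of y:
  y = 0: RHS = -5 is not a perfect cube.
  y = 1: RHS = 16 is not a perfect cube.
  y = -1: RHS = -26 is not a perfect cube.
  y = 2: RHS = 163 is not a perfect cube.
  y = -2: RHS = -173 is not a perfect cube.
  y = 3: RHS = 562 is not a perfect cube.
  y = -3: RHS = -572 is not a perfect cube.
Continuing the search up to |y| = 50 finds no solutions either.
No (x, y) in the scanned range satisfies the equation.

No integer solutions with |y| ≤ 50.


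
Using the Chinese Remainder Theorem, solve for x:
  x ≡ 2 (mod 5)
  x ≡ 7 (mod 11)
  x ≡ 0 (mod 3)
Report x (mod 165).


Moduli 5, 11, 3 are pairwise coprime; by CRT there is a unique solution modulo M = 5 · 11 · 3 = 165.
Solve pairwise, accumulating the modulus:
  Start with x ≡ 2 (mod 5).
  Combine with x ≡ 7 (mod 11): since gcd(5, 11) = 1, we get a unique residue mod 55.
    Write x = 2 + 5·t and substitute into x ≡ 7 (mod 11): 5·t ≡ 7 − 2 = 5 (mod 11).
    The inverse of 5 mod 11 is 9 (since 5·9 = 45 = 4·11 + 1), so t ≡ 9·5 = 45 ≡ 1 (mod 11).
    Then x = 2 + 5·1 = 7, valid modulo lcm(5, 11) = 55: x ≡ 7 (mod 55).
  Combine with x ≡ 0 (mod 3): since gcd(55, 3) = 1, we get a unique residue mod 165.
    Write x = 7 + 55·t and substitute into x ≡ 0 (mod 3): 55·t ≡ 0 − 7 = -7 (mod 3).
    Reduce coefficients mod 3: 1·t ≡ 2 (mod 3).
    So t ≡ 2 (mod 3).
    Then x = 7 + 55·2 = 117, valid modulo lcm(55, 3) = 165: x ≡ 117 (mod 165).
Verify: 117 mod 5 = 2 ✓, 117 mod 11 = 7 ✓, 117 mod 3 = 0 ✓.

x ≡ 117 (mod 165).


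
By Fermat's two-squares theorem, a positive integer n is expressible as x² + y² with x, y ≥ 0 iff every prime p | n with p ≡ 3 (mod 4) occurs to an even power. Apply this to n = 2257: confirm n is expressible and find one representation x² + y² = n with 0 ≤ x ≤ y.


Step 1: Factor n = 2257 = 37 · 61.
Step 2: Check the mod-4 condition on each prime factor: 37 ≡ 1 (mod 4), exponent 1; 61 ≡ 1 (mod 4), exponent 1.
All primes ≡ 3 (mod 4) appear to even exponent (or don't appear), so by the two-squares theorem n IS expressible as a sum of two squares.
Step 3: Build a representation. Here n = 37 · 61 is a product of primes ≡ 1 (mod 4). Each prime p ≡ 1 (mod 4) is itself a sum of two squares; find a² by testing p − a² for a perfect square:
  37: 37 − 1² = 36 = 6² ⇒ 37 = 1² + 6².
  61: 61 − 1² = 60, 61 − 2² = 57, 61 − 3² = 52, 61 − 4² = 45, 61 − 5² = 36 = 6² ⇒ 61 = 5² + 6².
  Combine using the Brahmagupta–Fibonacci identity (a² + b²)(c² + d²) = (ac − bd)² + (ad + bc)² = (ac + bd)² + (ad − bc)²:
  37 · 61 = 2257: from (1² + 6²)(5² + 6²), take (1·5 − 6·6, 1·6 + 6·5) = (5 − 36, 6 + 30) = (-31, 36); dropping signs (only squares matter) gives (31, 36); check 31² + 36² = 961 + 1296 = 2257 ✓.
Step 4: Order so x ≤ y and verify: 31² + 36² = 961 + 1296 = 2257 = n. ✓

n = 2257 = 31² + 36² (one valid representation with x ≤ y).


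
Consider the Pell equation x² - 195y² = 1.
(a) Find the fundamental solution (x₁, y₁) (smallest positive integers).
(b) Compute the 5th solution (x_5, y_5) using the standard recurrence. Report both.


Step 1: Find the fundamental solution (x₁, y₁) of x² - 195y² = 1.
  Expand √195 as a continued fraction. a₀ = ⌊√195⌋ = 13; iterate m_{k+1} = d_k·a_k − m_k, d_{k+1} = (195 − m_{k+1}²)/d_k, a_{k+1} = ⌊(a₀ + m_{k+1})/d_{k+1}⌋ (starting m₀ = 0, d₀ = 1), with convergents p_k = a_k·p_{k-1} + p_{k-2}, q_k = a_k·q_{k-1} + q_{k-2} (p₋₁ = 1, q₋₁ = 0):
  k = 0: a₀ = 13; p₀/q₀ = 13/1; p₀² − 195·q₀² = 169 − 195 = -26.
  k = 1: m = 13, d = 26, a = ⌊(13 + 13)/26⌋ = 1; p/q = (1·13 + 1)/(1·1 + 0) = 14/1; p² − 195·q² = 196 − 195 = 1.
  The first convergent with p² − 195·q² = 1 gives the fundamental solution (x₁, y₁) = (14, 1).
Step 2: Apply the recurrence (x_{n+1}, y_{n+1}) = (x₁x_n + 195y₁y_n, x₁y_n + y₁x_n) repeatedly.
  From (x_1, y_1) = (14, 1): x_2 = 14·14 + 195·1·1 = 391; y_2 = 14·1 + 1·14 = 28.
  From (x_2, y_2) = (391, 28): x_3 = 14·391 + 195·1·28 = 10934; y_3 = 14·28 + 1·391 = 783.
  From (x_3, y_3) = (10934, 783): x_4 = 14·10934 + 195·1·783 = 305761; y_4 = 14·783 + 1·10934 = 21896.
  From (x_4, y_4) = (305761, 21896): x_5 = 14·305761 + 195·1·21896 = 8550374; y_5 = 14·21896 + 1·305761 = 612305.
Step 3: Verify x_5² - 195·y_5² = 73108895539876 - 73108895539875 = 1 (should be 1). ✓

(x_1, y_1) = (14, 1); (x_5, y_5) = (8550374, 612305).


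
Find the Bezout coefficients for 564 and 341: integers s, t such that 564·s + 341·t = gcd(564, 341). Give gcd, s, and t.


Euclidean algorithm on (564, 341) — divide until remainder is 0:
  564 = 1 · 341 + 223
  341 = 1 · 223 + 118
  223 = 1 · 118 + 105
  118 = 1 · 105 + 13
  105 = 8 · 13 + 1
  13 = 13 · 1 + 0
gcd(564, 341) = 1.
Track Bezout coefficients alongside the remainders: start with r₀ = 564 = a·1 + b·0 (s = 1, t = 0) and r₁ = 341 = a·0 + b·1 (s = 0, t = 1); each new remainder r_{k+1} = r_{k-1} − q_k·r_k inherits s_{k+1} = s_{k-1} − q_k·s_k, t_{k+1} = t_{k-1} − q_k·t_k, so r_k = a·s_k + b·t_k at every step:
  q = 1: r = 223, s = 1 − 1·0 = 1, t = 0 − 1·1 = -1  (check: 564·1 + 341·(-1) = 223)
  q = 1: r = 118, s = 0 − 1·1 = -1, t = 1 − 1·(-1) = 2  (check: 564·(-1) + 341·2 = 118)
  q = 1: r = 105, s = 1 − 1·(-1) = 2, t = -1 − 1·2 = -3  (check: 564·2 + 341·(-3) = 105)
  q = 1: r = 13, s = -1 − 1·2 = -3, t = 2 − 1·(-3) = 5  (check: 564·(-3) + 341·5 = 13)
  q = 8: r = 1, s = 2 − 8·(-3) = 26, t = -3 − 8·5 = -43  (check: 564·26 + 341·(-43) = 1)
The row with r = 1 (the gcd) gives the Bezout coefficients s = 26, t = -43.
Result: 564 · (26) + 341 · (-43) = 1.

gcd(564, 341) = 1; s = 26, t = -43 (check: 564·26 + 341·(-43) = 1).


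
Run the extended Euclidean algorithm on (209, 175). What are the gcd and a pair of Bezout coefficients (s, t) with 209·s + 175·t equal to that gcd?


Euclidean algorithm on (209, 175) — divide until remainder is 0:
  209 = 1 · 175 + 34
  175 = 5 · 34 + 5
  34 = 6 · 5 + 4
  5 = 1 · 4 + 1
  4 = 4 · 1 + 0
gcd(209, 175) = 1.
Track Bezout coefficients alongside the remainders: start with r₀ = 209 = a·1 + b·0 (s = 1, t = 0) and r₁ = 175 = a·0 + b·1 (s = 0, t = 1); each new remainder r_{k+1} = r_{k-1} − q_k·r_k inherits s_{k+1} = s_{k-1} − q_k·s_k, t_{k+1} = t_{k-1} − q_k·t_k, so r_k = a·s_k + b·t_k at every step:
  q = 1: r = 34, s = 1 − 1·0 = 1, t = 0 − 1·1 = -1  (check: 209·1 + 175·(-1) = 34)
  q = 5: r = 5, s = 0 − 5·1 = -5, t = 1 − 5·(-1) = 6  (check: 209·(-5) + 175·6 = 5)
  q = 6: r = 4, s = 1 − 6·(-5) = 31, t = -1 − 6·6 = -37  (check: 209·31 + 175·(-37) = 4)
  q = 1: r = 1, s = -5 − 1·31 = -36, t = 6 − 1·(-37) = 43  (check: 209·(-36) + 175·43 = 1)
The row with r = 1 (the gcd) gives the Bezout coefficients s = -36, t = 43.
Result: 209 · (-36) + 175 · (43) = 1.

gcd(209, 175) = 1; s = -36, t = 43 (check: 209·(-36) + 175·43 = 1).


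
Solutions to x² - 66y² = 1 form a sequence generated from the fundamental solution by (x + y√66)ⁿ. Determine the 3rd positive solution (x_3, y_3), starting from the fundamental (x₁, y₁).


Step 1: Find the fundamental solution (x₁, y₁) of x² - 66y² = 1.
  Expand √66 as a continued fraction. a₀ = ⌊√66⌋ = 8; iterate m_{k+1} = d_k·a_k − m_k, d_{k+1} = (66 − m_{k+1}²)/d_k, a_{k+1} = ⌊(a₀ + m_{k+1})/d_{k+1}⌋ (starting m₀ = 0, d₀ = 1), with convergents p_k = a_k·p_{k-1} + p_{k-2}, q_k = a_k·q_{k-1} + q_{k-2} (p₋₁ = 1, q₋₁ = 0):
  k = 0: a₀ = 8; p₀/q₀ = 8/1; p₀² − 66·q₀² = 64 − 66 = -2.
  k = 1: m = 8, d = 2, a = ⌊(8 + 8)/2⌋ = 8; p/q = (8·8 + 1)/(8·1 + 0) = 65/8; p² − 66·q² = 4225 − 4224 = 1.
  The first convergent with p² − 66·q² = 1 gives the fundamental solution (x₁, y₁) = (65, 8).
Step 2: Apply the recurrence (x_{n+1}, y_{n+1}) = (x₁x_n + 66y₁y_n, x₁y_n + y₁x_n) repeatedly.
  From (x_1, y_1) = (65, 8): x_2 = 65·65 + 66·8·8 = 8449; y_2 = 65·8 + 8·65 = 1040.
  From (x_2, y_2) = (8449, 1040): x_3 = 65·8449 + 66·8·1040 = 1098305; y_3 = 65·1040 + 8·8449 = 135192.
Step 3: Verify x_3² - 66·y_3² = 1206273873025 - 1206273873024 = 1 (should be 1). ✓

(x_1, y_1) = (65, 8); (x_3, y_3) = (1098305, 135192).


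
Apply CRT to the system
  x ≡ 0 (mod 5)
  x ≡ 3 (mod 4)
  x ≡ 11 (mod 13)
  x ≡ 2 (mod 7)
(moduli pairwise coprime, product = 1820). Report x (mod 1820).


Product of moduli M = 5 · 4 · 13 · 7 = 1820.
Merge one congruence at a time:
  Start: x ≡ 0 (mod 5).
  Combine with x ≡ 3 (mod 4); new modulus lcm = 20.
    Write x = 0 + 5·t and substitute into x ≡ 3 (mod 4): 5·t ≡ 3 − 0 = 3 (mod 4).
    Reduce coefficients mod 4: 1·t ≡ 3 (mod 4).
    So t ≡ 3 (mod 4).
    Then x = 0 + 5·3 = 15, valid modulo lcm(5, 4) = 20: x ≡ 15 (mod 20).
  Combine with x ≡ 11 (mod 13); new modulus lcm = 260.
    Write x = 15 + 20·t and substitute into x ≡ 11 (mod 13): 20·t ≡ 11 − 15 = -4 (mod 13).
    Reduce coefficients mod 13: 7·t ≡ 9 (mod 13).
    The inverse of 7 mod 13 is 2 (since 7·2 = 14 = 1·13 + 1), so t ≡ 2·9 = 18 ≡ 5 (mod 13).
    Then x = 15 + 20·5 = 115, valid modulo lcm(20, 13) = 260: x ≡ 115 (mod 260).
  Combine with x ≡ 2 (mod 7); new modulus lcm = 1820.
    Write x = 115 + 260·t and substitute into x ≡ 2 (mod 7): 260·t ≡ 2 − 115 = -113 (mod 7).
    Reduce coefficients mod 7: 1·t ≡ 6 (mod 7).
    So t ≡ 6 (mod 7).
    Then x = 115 + 260·6 = 1675, valid modulo lcm(260, 7) = 1820: x ≡ 1675 (mod 1820).
Verify against each original: 1675 mod 5 = 0, 1675 mod 4 = 3, 1675 mod 13 = 11, 1675 mod 7 = 2.

x ≡ 1675 (mod 1820).


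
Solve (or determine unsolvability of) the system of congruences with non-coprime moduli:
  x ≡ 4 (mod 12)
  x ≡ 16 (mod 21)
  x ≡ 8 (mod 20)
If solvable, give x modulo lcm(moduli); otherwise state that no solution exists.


Moduli 12, 21, 20 are not pairwise coprime, so CRT works modulo lcm(m_i) when all pairwise compatibility conditions hold.
Pairwise compatibility: gcd(m_i, m_j) must divide a_i - a_j for every pair.
Merge one congruence at a time:
  Start: x ≡ 4 (mod 12).
  Combine with x ≡ 16 (mod 21): gcd(12, 21) = 3; 16 - 4 = 12, which IS divisible by 3, so compatible.
    Write x = 4 + 12·t and substitute into x ≡ 16 (mod 21): 12·t ≡ 16 − 4 = 12 (mod 21).
    Divide the congruence (and modulus) by g = 3: 4·t ≡ 4 (mod 7).
    The inverse of 4 mod 7 is 2 (since 4·2 = 8 = 1·7 + 1), so t ≡ 2·4 = 8 ≡ 1 (mod 7).
    Then x = 4 + 12·1 = 16, valid modulo lcm(12, 21) = 84: x ≡ 16 (mod 84).
  Combine with x ≡ 8 (mod 20): gcd(84, 20) = 4; 8 - 16 = -8, which IS divisible by 4, so compatible.
    Write x = 16 + 84·t and substitute into x ≡ 8 (mod 20): 84·t ≡ 8 − 16 = -8 (mod 20).
    Divide the congruence (and modulus) by g = 4: 21·t ≡ -2 (mod 5).
    Reduce coefficients mod 5: 1·t ≡ 3 (mod 5).
    So t ≡ 3 (mod 5).
    Then x = 16 + 84·3 = 268, valid modulo lcm(84, 20) = 420: x ≡ 268 (mod 420).
Verify: 268 mod 12 = 4, 268 mod 21 = 16, 268 mod 20 = 8.

x ≡ 268 (mod 420).


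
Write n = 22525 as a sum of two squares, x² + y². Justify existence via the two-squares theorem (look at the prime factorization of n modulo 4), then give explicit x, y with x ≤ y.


Step 1: Factor n = 22525 = 5^2 · 17 · 53.
Step 2: Check the mod-4 condition on each prime factor: 5 ≡ 1 (mod 4), exponent 2; 17 ≡ 1 (mod 4), exponent 1; 53 ≡ 1 (mod 4), exponent 1.
All primes ≡ 3 (mod 4) appear to even exponent (or don't appear), so by the two-squares theorem n IS expressible as a sum of two squares.
Step 3: Build a representation. Group n = k² · m with k = 5 and m = 17 · 53 = 901 (a product of primes ≡ 1 (mod 4)); a representation of m scales to one of n via (k·x)² + (k·y)² = k²(x² + y²). Each prime p ≡ 1 (mod 4) is itself a sum of two squares; find a² by testing p − a² for a perfect square:
  17: 17 − 1² = 16 = 4² ⇒ 17 = 1² + 4².
  53: 53 − 1² = 52, 53 − 2² = 49 = 7² ⇒ 53 = 2² + 7².
  Combine using the Brahmagupta–Fibonacci identity (a² + b²)(c² + d²) = (ac − bd)² + (ad + bc)² = (ac + bd)² + (ad − bc)²:
  17 · 53 = 901: from (1² + 4²)(2² + 7²), take (1·2 − 4·7, 1·7 + 4·2) = (2 − 28, 7 + 8) = (-26, 15); dropping signs (only squares matter) gives (26, 15); check 26² + 15² = 676 + 225 = 901 ✓.
  Scale by k = 5: (5·26, 5·15) = (130, 75).
Step 4: Order so x ≤ y and verify: 75² + 130² = 5625 + 16900 = 22525 = n. ✓

n = 22525 = 75² + 130² (one valid representation with x ≤ y).


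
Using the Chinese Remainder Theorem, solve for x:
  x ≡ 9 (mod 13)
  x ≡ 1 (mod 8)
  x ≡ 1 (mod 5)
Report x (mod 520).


Moduli 13, 8, 5 are pairwise coprime; by CRT there is a unique solution modulo M = 13 · 8 · 5 = 520.
Solve pairwise, accumulating the modulus:
  Start with x ≡ 9 (mod 13).
  Combine with x ≡ 1 (mod 8): since gcd(13, 8) = 1, we get a unique residue mod 104.
    Write x = 9 + 13·t and substitute into x ≡ 1 (mod 8): 13·t ≡ 1 − 9 = -8 (mod 8).
    Reduce coefficients mod 8: 5·t ≡ 0 (mod 8).
    The inverse of 5 mod 8 is 5 (since 5·5 = 25 = 3·8 + 1), so t ≡ 5·0 = 0 ≡ 0 (mod 8).
    Then x = 9 + 13·0 = 9, valid modulo lcm(13, 8) = 104: x ≡ 9 (mod 104).
  Combine with x ≡ 1 (mod 5): since gcd(104, 5) = 1, we get a unique residue mod 520.
    Write x = 9 + 104·t and substitute into x ≡ 1 (mod 5): 104·t ≡ 1 − 9 = -8 (mod 5).
    Reduce coefficients mod 5: 4·t ≡ 2 (mod 5).
    The inverse of 4 mod 5 is 4 (since 4·4 = 16 = 3·5 + 1), so t ≡ 4·2 = 8 ≡ 3 (mod 5).
    Then x = 9 + 104·3 = 321, valid modulo lcm(104, 5) = 520: x ≡ 321 (mod 520).
Verify: 321 mod 13 = 9 ✓, 321 mod 8 = 1 ✓, 321 mod 5 = 1 ✓.

x ≡ 321 (mod 520).


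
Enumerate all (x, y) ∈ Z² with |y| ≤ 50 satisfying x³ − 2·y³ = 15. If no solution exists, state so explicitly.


The equation is x³ - 2y³ = 15. For fixed y, x³ = 2·y³ + 15, so a solution requires the RHS to be a perfect cube.
Strategy: iterate y from -50 to 50, compute RHS = 2·y³ + 15, and check whether it is a (positive or negative) perfect cube.
Check small values of y:
  y = 0: RHS = 15 is not a perfect cube.
  y = 1: RHS = 17 is not a perfect cube.
  y = -1: RHS = 13 is not a perfect cube.
  y = 2: RHS = 31 is not a perfect cube.
  y = -2: RHS = -1 = (-1)³ ⇒ x = -1 works.
  y = 3: RHS = 69 is not a perfect cube.
  y = -3: RHS = -39 is not a perfect cube.
Continuing the search up to |y| = 50 finds no further solutions beyond those listed.
Collected solutions: (-1, -2).

Solutions (with |y| ≤ 50): (-1, -2).


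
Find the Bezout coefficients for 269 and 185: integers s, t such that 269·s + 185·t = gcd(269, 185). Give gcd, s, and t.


Euclidean algorithm on (269, 185) — divide until remainder is 0:
  269 = 1 · 185 + 84
  185 = 2 · 84 + 17
  84 = 4 · 17 + 16
  17 = 1 · 16 + 1
  16 = 16 · 1 + 0
gcd(269, 185) = 1.
Track Bezout coefficients alongside the remainders: start with r₀ = 269 = a·1 + b·0 (s = 1, t = 0) and r₁ = 185 = a·0 + b·1 (s = 0, t = 1); each new remainder r_{k+1} = r_{k-1} − q_k·r_k inherits s_{k+1} = s_{k-1} − q_k·s_k, t_{k+1} = t_{k-1} − q_k·t_k, so r_k = a·s_k + b·t_k at every step:
  q = 1: r = 84, s = 1 − 1·0 = 1, t = 0 − 1·1 = -1  (check: 269·1 + 185·(-1) = 84)
  q = 2: r = 17, s = 0 − 2·1 = -2, t = 1 − 2·(-1) = 3  (check: 269·(-2) + 185·3 = 17)
  q = 4: r = 16, s = 1 − 4·(-2) = 9, t = -1 − 4·3 = -13  (check: 269·9 + 185·(-13) = 16)
  q = 1: r = 1, s = -2 − 1·9 = -11, t = 3 − 1·(-13) = 16  (check: 269·(-11) + 185·16 = 1)
The row with r = 1 (the gcd) gives the Bezout coefficients s = -11, t = 16.
Result: 269 · (-11) + 185 · (16) = 1.

gcd(269, 185) = 1; s = -11, t = 16 (check: 269·(-11) + 185·16 = 1).


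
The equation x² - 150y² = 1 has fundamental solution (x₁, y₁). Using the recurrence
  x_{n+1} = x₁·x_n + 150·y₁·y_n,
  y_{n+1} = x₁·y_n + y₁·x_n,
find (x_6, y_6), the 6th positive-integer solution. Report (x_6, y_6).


Step 1: Find the fundamental solution (x₁, y₁) of x² - 150y² = 1.
  Expand √150 as a continued fraction. a₀ = ⌊√150⌋ = 12; iterate m_{k+1} = d_k·a_k − m_k, d_{k+1} = (150 − m_{k+1}²)/d_k, a_{k+1} = ⌊(a₀ + m_{k+1})/d_{k+1}⌋ (starting m₀ = 0, d₀ = 1), with convergents p_k = a_k·p_{k-1} + p_{k-2}, q_k = a_k·q_{k-1} + q_{k-2} (p₋₁ = 1, q₋₁ = 0):
  k = 0: a₀ = 12; p₀/q₀ = 12/1; p₀² − 150·q₀² = 144 − 150 = -6.
  k = 1: m = 12, d = 6, a = ⌊(12 + 12)/6⌋ = 4; p/q = (4·12 + 1)/(4·1 + 0) = 49/4; p² − 150·q² = 2401 − 2400 = 1.
  The first convergent with p² − 150·q² = 1 gives the fundamental solution (x₁, y₁) = (49, 4).
Step 2: Apply the recurrence (x_{n+1}, y_{n+1}) = (x₁x_n + 150y₁y_n, x₁y_n + y₁x_n) repeatedly.
  From (x_1, y_1) = (49, 4): x_2 = 49·49 + 150·4·4 = 4801; y_2 = 49·4 + 4·49 = 392.
  From (x_2, y_2) = (4801, 392): x_3 = 49·4801 + 150·4·392 = 470449; y_3 = 49·392 + 4·4801 = 38412.
  From (x_3, y_3) = (470449, 38412): x_4 = 49·470449 + 150·4·38412 = 46099201; y_4 = 49·38412 + 4·470449 = 3763984.
  From (x_4, y_4) = (46099201, 3763984): x_5 = 49·46099201 + 150·4·3763984 = 4517251249; y_5 = 49·3763984 + 4·46099201 = 368832020.
  From (x_5, y_5) = (4517251249, 368832020): x_6 = 49·4517251249 + 150·4·368832020 = 442644523201; y_6 = 49·368832020 + 4·4517251249 = 36141773976.
Step 3: Verify x_6² - 150·y_6² = 195934173919840627286401 - 195934173919840627286400 = 1 (should be 1). ✓

(x_1, y_1) = (49, 4); (x_6, y_6) = (442644523201, 36141773976).


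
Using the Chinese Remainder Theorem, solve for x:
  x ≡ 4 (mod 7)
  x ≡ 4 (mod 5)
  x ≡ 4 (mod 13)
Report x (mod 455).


Moduli 7, 5, 13 are pairwise coprime; by CRT there is a unique solution modulo M = 7 · 5 · 13 = 455.
Solve pairwise, accumulating the modulus:
  Start with x ≡ 4 (mod 7).
  Combine with x ≡ 4 (mod 5): since gcd(7, 5) = 1, we get a unique residue mod 35.
    Write x = 4 + 7·t and substitute into x ≡ 4 (mod 5): 7·t ≡ 4 − 4 = 0 (mod 5).
    Reduce coefficients mod 5: 2·t ≡ 0 (mod 5).
    The inverse of 2 mod 5 is 3 (since 2·3 = 6 = 1·5 + 1), so t ≡ 3·0 = 0 ≡ 0 (mod 5).
    Then x = 4 + 7·0 = 4, valid modulo lcm(7, 5) = 35: x ≡ 4 (mod 35).
  Combine with x ≡ 4 (mod 13): since gcd(35, 13) = 1, we get a unique residue mod 455.
    Write x = 4 + 35·t and substitute into x ≡ 4 (mod 13): 35·t ≡ 4 − 4 = 0 (mod 13).
    Reduce coefficients mod 13: 9·t ≡ 0 (mod 13).
    The inverse of 9 mod 13 is 3 (since 9·3 = 27 = 2·13 + 1), so t ≡ 3·0 = 0 ≡ 0 (mod 13).
    Then x = 4 + 35·0 = 4, valid modulo lcm(35, 13) = 455: x ≡ 4 (mod 455).
Verify: 4 mod 7 = 4 ✓, 4 mod 5 = 4 ✓, 4 mod 13 = 4 ✓.

x ≡ 4 (mod 455).


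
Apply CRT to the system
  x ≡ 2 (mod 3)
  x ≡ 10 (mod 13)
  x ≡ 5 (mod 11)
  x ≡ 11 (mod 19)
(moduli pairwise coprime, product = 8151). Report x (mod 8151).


Product of moduli M = 3 · 13 · 11 · 19 = 8151.
Merge one congruence at a time:
  Start: x ≡ 2 (mod 3).
  Combine with x ≡ 10 (mod 13); new modulus lcm = 39.
    Write x = 2 + 3·t and substitute into x ≡ 10 (mod 13): 3·t ≡ 10 − 2 = 8 (mod 13).
    The inverse of 3 mod 13 is 9 (since 3·9 = 27 = 2·13 + 1), so t ≡ 9·8 = 72 ≡ 7 (mod 13).
    Then x = 2 + 3·7 = 23, valid modulo lcm(3, 13) = 39: x ≡ 23 (mod 39).
  Combine with x ≡ 5 (mod 11); new modulus lcm = 429.
    Write x = 23 + 39·t and substitute into x ≡ 5 (mod 11): 39·t ≡ 5 − 23 = -18 (mod 11).
    Reduce coefficients mod 11: 6·t ≡ 4 (mod 11).
    The inverse of 6 mod 11 is 2 (since 6·2 = 12 = 1·11 + 1), so t ≡ 2·4 = 8 ≡ 8 (mod 11).
    Then x = 23 + 39·8 = 335, valid modulo lcm(39, 11) = 429: x ≡ 335 (mod 429).
  Combine with x ≡ 11 (mod 19); new modulus lcm = 8151.
    Write x = 335 + 429·t and substitute into x ≡ 11 (mod 19): 429·t ≡ 11 − 335 = -324 (mod 19).
    Reduce coefficients mod 19: 11·t ≡ 18 (mod 19).
    The inverse of 11 mod 19 is 7 (since 11·7 = 77 = 4·19 + 1), so t ≡ 7·18 = 126 ≡ 12 (mod 19).
    Then x = 335 + 429·12 = 5483, valid modulo lcm(429, 19) = 8151: x ≡ 5483 (mod 8151).
Verify against each original: 5483 mod 3 = 2, 5483 mod 13 = 10, 5483 mod 11 = 5, 5483 mod 19 = 11.

x ≡ 5483 (mod 8151).


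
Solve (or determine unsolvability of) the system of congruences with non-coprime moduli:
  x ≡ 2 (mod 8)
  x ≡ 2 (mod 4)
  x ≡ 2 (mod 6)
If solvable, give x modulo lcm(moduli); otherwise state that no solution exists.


Moduli 8, 4, 6 are not pairwise coprime, so CRT works modulo lcm(m_i) when all pairwise compatibility conditions hold.
Pairwise compatibility: gcd(m_i, m_j) must divide a_i - a_j for every pair.
Merge one congruence at a time:
  Start: x ≡ 2 (mod 8).
  Combine with x ≡ 2 (mod 4): gcd(8, 4) = 4; 2 - 2 = 0, which IS divisible by 4, so compatible.
    Write x = 2 + 8·t and substitute into x ≡ 2 (mod 4): 8·t ≡ 2 − 2 = 0 (mod 4).
    Divide the congruence (and modulus) by g = 4: 2·t ≡ 0 (mod 1).
    Modulo 1 every t works; take t = 0.
    Then x = 2 + 8·0 = 2, valid modulo lcm(8, 4) = 8: x ≡ 2 (mod 8).
  Combine with x ≡ 2 (mod 6): gcd(8, 6) = 2; 2 - 2 = 0, which IS divisible by 2, so compatible.
    Write x = 2 + 8·t and substitute into x ≡ 2 (mod 6): 8·t ≡ 2 − 2 = 0 (mod 6).
    Divide the congruence (and modulus) by g = 2: 4·t ≡ 0 (mod 3).
    Reduce coefficients mod 3: 1·t ≡ 0 (mod 3).
    So t ≡ 0 (mod 3).
    Then x = 2 + 8·0 = 2, valid modulo lcm(8, 6) = 24: x ≡ 2 (mod 24).
Verify: 2 mod 8 = 2, 2 mod 4 = 2, 2 mod 6 = 2.

x ≡ 2 (mod 24).


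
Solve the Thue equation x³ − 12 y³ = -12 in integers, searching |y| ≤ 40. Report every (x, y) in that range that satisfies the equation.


The equation is x³ - 12y³ = -12. For fixed y, x³ = 12·y³ − 12, so a solution requires the RHS to be a perfect cube.
Strategy: iterate y from -40 to 40, compute RHS = 12·y³ − 12, and check whether it is a (positive or negative) perfect cube.
Check small values of y:
  y = 0: RHS = -12 is not a perfect cube.
  y = 1: RHS = 0 = (0)³ ⇒ x = 0 works.
  y = -1: RHS = -24 is not a perfect cube.
  y = 2: RHS = 84 is not a perfect cube.
  y = -2: RHS = -108 is not a perfect cube.
  y = 3: RHS = 312 is not a perfect cube.
  y = -3: RHS = -336 is not a perfect cube.
Continuing the search up to |y| = 40 finds no further solutions beyond those listed.
Collected solutions: (0, 1).

Solutions (with |y| ≤ 40): (0, 1).


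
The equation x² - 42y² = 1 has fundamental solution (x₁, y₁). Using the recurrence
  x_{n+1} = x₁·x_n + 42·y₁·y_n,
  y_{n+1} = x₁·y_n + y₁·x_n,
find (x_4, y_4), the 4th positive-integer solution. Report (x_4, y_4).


Step 1: Find the fundamental solution (x₁, y₁) of x² - 42y² = 1.
  Expand √42 as a continued fraction. a₀ = ⌊√42⌋ = 6; iterate m_{k+1} = d_k·a_k − m_k, d_{k+1} = (42 − m_{k+1}²)/d_k, a_{k+1} = ⌊(a₀ + m_{k+1})/d_{k+1}⌋ (starting m₀ = 0, d₀ = 1), with convergents p_k = a_k·p_{k-1} + p_{k-2}, q_k = a_k·q_{k-1} + q_{k-2} (p₋₁ = 1, q₋₁ = 0):
  k = 0: a₀ = 6; p₀/q₀ = 6/1; p₀² − 42·q₀² = 36 − 42 = -6.
  k = 1: m = 6, d = 6, a = ⌊(6 + 6)/6⌋ = 2; p/q = (2·6 + 1)/(2·1 + 0) = 13/2; p² − 42·q² = 169 − 168 = 1.
  The first convergent with p² − 42·q² = 1 gives the fundamental solution (x₁, y₁) = (13, 2).
Step 2: Apply the recurrence (x_{n+1}, y_{n+1}) = (x₁x_n + 42y₁y_n, x₁y_n + y₁x_n) repeatedly.
  From (x_1, y_1) = (13, 2): x_2 = 13·13 + 42·2·2 = 337; y_2 = 13·2 + 2·13 = 52.
  From (x_2, y_2) = (337, 52): x_3 = 13·337 + 42·2·52 = 8749; y_3 = 13·52 + 2·337 = 1350.
  From (x_3, y_3) = (8749, 1350): x_4 = 13·8749 + 42·2·1350 = 227137; y_4 = 13·1350 + 2·8749 = 35048.
Step 3: Verify x_4² - 42·y_4² = 51591216769 - 51591216768 = 1 (should be 1). ✓

(x_1, y_1) = (13, 2); (x_4, y_4) = (227137, 35048).


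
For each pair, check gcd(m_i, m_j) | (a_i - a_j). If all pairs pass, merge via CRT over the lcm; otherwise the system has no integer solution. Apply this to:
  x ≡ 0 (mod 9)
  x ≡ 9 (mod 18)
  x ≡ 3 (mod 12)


Moduli 9, 18, 12 are not pairwise coprime, so CRT works modulo lcm(m_i) when all pairwise compatibility conditions hold.
Pairwise compatibility: gcd(m_i, m_j) must divide a_i - a_j for every pair.
Merge one congruence at a time:
  Start: x ≡ 0 (mod 9).
  Combine with x ≡ 9 (mod 18): gcd(9, 18) = 9; 9 - 0 = 9, which IS divisible by 9, so compatible.
    Write x = 0 + 9·t and substitute into x ≡ 9 (mod 18): 9·t ≡ 9 − 0 = 9 (mod 18).
    Divide the congruence (and modulus) by g = 9: 1·t ≡ 1 (mod 2).
    So t ≡ 1 (mod 2).
    Then x = 0 + 9·1 = 9, valid modulo lcm(9, 18) = 18: x ≡ 9 (mod 18).
  Combine with x ≡ 3 (mod 12): gcd(18, 12) = 6; 3 - 9 = -6, which IS divisible by 6, so compatible.
    Write x = 9 + 18·t and substitute into x ≡ 3 (mod 12): 18·t ≡ 3 − 9 = -6 (mod 12).
    Divide the congruence (and modulus) by g = 6: 3·t ≡ -1 (mod 2).
    Reduce coefficients mod 2: 1·t ≡ 1 (mod 2).
    So t ≡ 1 (mod 2).
    Then x = 9 + 18·1 = 27, valid modulo lcm(18, 12) = 36: x ≡ 27 (mod 36).
Verify: 27 mod 9 = 0, 27 mod 18 = 9, 27 mod 12 = 3.

x ≡ 27 (mod 36).


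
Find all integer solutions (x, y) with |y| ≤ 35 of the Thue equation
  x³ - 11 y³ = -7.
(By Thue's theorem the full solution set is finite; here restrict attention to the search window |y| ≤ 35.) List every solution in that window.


The equation is x³ - 11y³ = -7. For fixed y, x³ = 11·y³ − 7, so a solution requires the RHS to be a perfect cube.
Strategy: iterate y from -35 to 35, compute RHS = 11·y³ − 7, and check whether it is a (positive or negative) perfect cube.
Check small values of y:
  y = 0: RHS = -7 is not a perfect cube.
  y = 1: RHS = 4 is not a perfect cube.
  y = -1: RHS = -18 is not a perfect cube.
  y = 2: RHS = 81 is not a perfect cube.
  y = -2: RHS = -95 is not a perfect cube.
  y = 3: RHS = 290 is not a perfect cube.
  y = -3: RHS = -304 is not a perfect cube.
Continuing the search up to |y| = 35 finds no solutions either.
No (x, y) in the scanned range satisfies the equation.

No integer solutions with |y| ≤ 35.


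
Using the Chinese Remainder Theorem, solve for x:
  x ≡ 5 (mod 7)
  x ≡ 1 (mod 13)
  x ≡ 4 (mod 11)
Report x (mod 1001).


Moduli 7, 13, 11 are pairwise coprime; by CRT there is a unique solution modulo M = 7 · 13 · 11 = 1001.
Solve pairwise, accumulating the modulus:
  Start with x ≡ 5 (mod 7).
  Combine with x ≡ 1 (mod 13): since gcd(7, 13) = 1, we get a unique residue mod 91.
    Write x = 5 + 7·t and substitute into x ≡ 1 (mod 13): 7·t ≡ 1 − 5 = -4 (mod 13).
    Reduce coefficients mod 13: 7·t ≡ 9 (mod 13).
    The inverse of 7 mod 13 is 2 (since 7·2 = 14 = 1·13 + 1), so t ≡ 2·9 = 18 ≡ 5 (mod 13).
    Then x = 5 + 7·5 = 40, valid modulo lcm(7, 13) = 91: x ≡ 40 (mod 91).
  Combine with x ≡ 4 (mod 11): since gcd(91, 11) = 1, we get a unique residue mod 1001.
    Write x = 40 + 91·t and substitute into x ≡ 4 (mod 11): 91·t ≡ 4 − 40 = -36 (mod 11).
    Reduce coefficients mod 11: 3·t ≡ 8 (mod 11).
    The inverse of 3 mod 11 is 4 (since 3·4 = 12 = 1·11 + 1), so t ≡ 4·8 = 32 ≡ 10 (mod 11).
    Then x = 40 + 91·10 = 950, valid modulo lcm(91, 11) = 1001: x ≡ 950 (mod 1001).
Verify: 950 mod 7 = 5 ✓, 950 mod 13 = 1 ✓, 950 mod 11 = 4 ✓.

x ≡ 950 (mod 1001).


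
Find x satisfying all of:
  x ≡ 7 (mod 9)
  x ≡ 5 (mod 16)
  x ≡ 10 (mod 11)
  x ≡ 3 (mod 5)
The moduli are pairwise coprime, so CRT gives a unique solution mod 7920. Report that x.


Product of moduli M = 9 · 16 · 11 · 5 = 7920.
Merge one congruence at a time:
  Start: x ≡ 7 (mod 9).
  Combine with x ≡ 5 (mod 16); new modulus lcm = 144.
    Write x = 7 + 9·t and substitute into x ≡ 5 (mod 16): 9·t ≡ 5 − 7 = -2 (mod 16).
    Reduce coefficients mod 16: 9·t ≡ 14 (mod 16).
    The inverse of 9 mod 16 is 9 (since 9·9 = 81 = 5·16 + 1), so t ≡ 9·14 = 126 ≡ 14 (mod 16).
    Then x = 7 + 9·14 = 133, valid modulo lcm(9, 16) = 144: x ≡ 133 (mod 144).
  Combine with x ≡ 10 (mod 11); new modulus lcm = 1584.
    Write x = 133 + 144·t and substitute into x ≡ 10 (mod 11): 144·t ≡ 10 − 133 = -123 (mod 11).
    Reduce coefficients mod 11: 1·t ≡ 9 (mod 11).
    So t ≡ 9 (mod 11).
    Then x = 133 + 144·9 = 1429, valid modulo lcm(144, 11) = 1584: x ≡ 1429 (mod 1584).
  Combine with x ≡ 3 (mod 5); new modulus lcm = 7920.
    Write x = 1429 + 1584·t and substitute into x ≡ 3 (mod 5): 1584·t ≡ 3 − 1429 = -1426 (mod 5).
    Reduce coefficients mod 5: 4·t ≡ 4 (mod 5).
    The inverse of 4 mod 5 is 4 (since 4·4 = 16 = 3·5 + 1), so t ≡ 4·4 = 16 ≡ 1 (mod 5).
    Then x = 1429 + 1584·1 = 3013, valid modulo lcm(1584, 5) = 7920: x ≡ 3013 (mod 7920).
Verify against each original: 3013 mod 9 = 7, 3013 mod 16 = 5, 3013 mod 11 = 10, 3013 mod 5 = 3.

x ≡ 3013 (mod 7920).


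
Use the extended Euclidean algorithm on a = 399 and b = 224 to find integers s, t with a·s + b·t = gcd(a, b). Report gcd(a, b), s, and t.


Euclidean algorithm on (399, 224) — divide until remainder is 0:
  399 = 1 · 224 + 175
  224 = 1 · 175 + 49
  175 = 3 · 49 + 28
  49 = 1 · 28 + 21
  28 = 1 · 21 + 7
  21 = 3 · 7 + 0
gcd(399, 224) = 7.
Track Bezout coefficients alongside the remainders: start with r₀ = 399 = a·1 + b·0 (s = 1, t = 0) and r₁ = 224 = a·0 + b·1 (s = 0, t = 1); each new remainder r_{k+1} = r_{k-1} − q_k·r_k inherits s_{k+1} = s_{k-1} − q_k·s_k, t_{k+1} = t_{k-1} − q_k·t_k, so r_k = a·s_k + b·t_k at every step:
  q = 1: r = 175, s = 1 − 1·0 = 1, t = 0 − 1·1 = -1  (check: 399·1 + 224·(-1) = 175)
  q = 1: r = 49, s = 0 − 1·1 = -1, t = 1 − 1·(-1) = 2  (check: 399·(-1) + 224·2 = 49)
  q = 3: r = 28, s = 1 − 3·(-1) = 4, t = -1 − 3·2 = -7  (check: 399·4 + 224·(-7) = 28)
  q = 1: r = 21, s = -1 − 1·4 = -5, t = 2 − 1·(-7) = 9  (check: 399·(-5) + 224·9 = 21)
  q = 1: r = 7, s = 4 − 1·(-5) = 9, t = -7 − 1·9 = -16  (check: 399·9 + 224·(-16) = 7)
The row with r = 7 (the gcd) gives the Bezout coefficients s = 9, t = -16.
Result: 399 · (9) + 224 · (-16) = 7.

gcd(399, 224) = 7; s = 9, t = -16 (check: 399·9 + 224·(-16) = 7).
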